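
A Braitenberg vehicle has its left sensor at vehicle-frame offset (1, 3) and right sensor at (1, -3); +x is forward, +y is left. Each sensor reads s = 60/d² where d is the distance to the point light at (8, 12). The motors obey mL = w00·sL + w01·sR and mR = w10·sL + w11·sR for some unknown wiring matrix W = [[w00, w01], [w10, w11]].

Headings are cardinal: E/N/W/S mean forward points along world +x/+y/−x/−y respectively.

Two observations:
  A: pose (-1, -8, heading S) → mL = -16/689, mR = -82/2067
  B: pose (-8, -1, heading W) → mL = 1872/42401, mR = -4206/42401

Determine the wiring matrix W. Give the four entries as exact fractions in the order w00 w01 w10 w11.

-1 1 1/2 -1

obs A: pose=(-1,-8,S) → sL=20/159, sR=4/39, mL=-16/689, mR=-82/2067
obs B: pose=(-8,-1,W) → sL=12/109, sR=60/389, mL=1872/42401, mR=-4206/42401
sensor matrix S = [[20/159, 4/39], [12/109, 60/389]]; det S = 236928/29214289
solve [mL_A; mL_B] = S·[w00; w01] and [mR_A; mR_B] = S·[w10; w11]:
  w00 = -1, w01 = 1, w10 = 1/2, w11 = -1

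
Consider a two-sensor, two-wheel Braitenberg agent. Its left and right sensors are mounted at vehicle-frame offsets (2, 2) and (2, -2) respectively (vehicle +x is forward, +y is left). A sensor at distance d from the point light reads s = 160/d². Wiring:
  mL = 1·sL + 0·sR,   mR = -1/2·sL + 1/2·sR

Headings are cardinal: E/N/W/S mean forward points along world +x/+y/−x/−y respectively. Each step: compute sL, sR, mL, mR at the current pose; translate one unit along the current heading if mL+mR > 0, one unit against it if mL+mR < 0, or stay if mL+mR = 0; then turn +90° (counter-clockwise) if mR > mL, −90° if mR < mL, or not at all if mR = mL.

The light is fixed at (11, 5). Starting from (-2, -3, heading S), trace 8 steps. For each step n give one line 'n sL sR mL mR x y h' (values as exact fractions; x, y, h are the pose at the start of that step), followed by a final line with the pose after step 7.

n=0: pose=(-2,-3,S); sL=160/221, sR=32/65; mL=160/221, mR=-128/1105; mL+mR=672/1105 → advance +1; mR−mL=-928/1105 → turn -1·90°
n=1: pose=(-2,-4,W); sL=80/173, sR=80/137; mL=80/173, mR=1440/23701; mL+mR=12400/23701 → advance +1; mR−mL=-9520/23701 → turn -1·90°
n=2: pose=(-3,-4,N); sL=32/61, sR=160/193; mL=32/61, mR=1792/11773; mL+mR=7968/11773 → advance +1; mR−mL=-4384/11773 → turn -1·90°
n=3: pose=(-3,-3,E); sL=8/9, sR=40/61; mL=8/9, mR=-64/549; mL+mR=424/549 → advance +1; mR−mL=-184/183 → turn -1·90°
n=4: pose=(-2,-3,S); sL=160/221, sR=32/65; mL=160/221, mR=-128/1105; mL+mR=672/1105 → advance +1; mR−mL=-928/1105 → turn -1·90°
n=5: pose=(-2,-4,W); sL=80/173, sR=80/137; mL=80/173, mR=1440/23701; mL+mR=12400/23701 → advance +1; mR−mL=-9520/23701 → turn -1·90°
n=6: pose=(-3,-4,N); sL=32/61, sR=160/193; mL=32/61, mR=1792/11773; mL+mR=7968/11773 → advance +1; mR−mL=-4384/11773 → turn -1·90°
n=7: pose=(-3,-3,E); sL=8/9, sR=40/61; mL=8/9, mR=-64/549; mL+mR=424/549 → advance +1; mR−mL=-184/183 → turn -1·90°

0 160/221 32/65 160/221 -128/1105 -2 -3 S
1 80/173 80/137 80/173 1440/23701 -2 -4 W
2 32/61 160/193 32/61 1792/11773 -3 -4 N
3 8/9 40/61 8/9 -64/549 -3 -3 E
4 160/221 32/65 160/221 -128/1105 -2 -3 S
5 80/173 80/137 80/173 1440/23701 -2 -4 W
6 32/61 160/193 32/61 1792/11773 -3 -4 N
7 8/9 40/61 8/9 -64/549 -3 -3 E
final -2 -3 S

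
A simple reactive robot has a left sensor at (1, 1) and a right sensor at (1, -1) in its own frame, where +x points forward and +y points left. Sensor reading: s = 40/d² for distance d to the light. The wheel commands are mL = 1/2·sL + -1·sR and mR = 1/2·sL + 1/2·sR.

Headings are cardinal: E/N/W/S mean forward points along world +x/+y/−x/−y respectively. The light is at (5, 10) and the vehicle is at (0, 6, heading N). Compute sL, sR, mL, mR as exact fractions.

8/9 8/5 -52/45 56/45

left sensor world pos  = (-1, 7); dL² = 45
right sensor world pos = (1, 7); dR² = 25
sL = 40/45 = 8/9
sR = 40/25 = 8/5
mL = 1/2·sL + -1·sR = -52/45
mR = 1/2·sL + 1/2·sR = 56/45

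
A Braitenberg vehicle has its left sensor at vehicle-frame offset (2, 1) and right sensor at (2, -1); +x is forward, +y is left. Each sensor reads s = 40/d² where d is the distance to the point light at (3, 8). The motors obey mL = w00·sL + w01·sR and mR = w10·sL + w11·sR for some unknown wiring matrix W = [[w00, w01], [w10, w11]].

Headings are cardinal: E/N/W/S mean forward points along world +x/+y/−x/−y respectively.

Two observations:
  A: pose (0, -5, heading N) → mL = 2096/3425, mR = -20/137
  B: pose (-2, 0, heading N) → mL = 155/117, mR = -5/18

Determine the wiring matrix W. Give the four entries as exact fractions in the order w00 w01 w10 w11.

1 1 -1/2 0

obs A: pose=(0,-5,N) → sL=40/137, sR=8/25, mL=2096/3425, mR=-20/137
obs B: pose=(-2,0,N) → sL=5/9, sR=10/13, mL=155/117, mR=-5/18
sensor matrix S = [[40/137, 8/25], [5/9, 10/13]]; det S = 3752/80145
solve [mL_A; mL_B] = S·[w00; w01] and [mR_A; mR_B] = S·[w10; w11]:
  w00 = 1, w01 = 1, w10 = -1/2, w11 = 0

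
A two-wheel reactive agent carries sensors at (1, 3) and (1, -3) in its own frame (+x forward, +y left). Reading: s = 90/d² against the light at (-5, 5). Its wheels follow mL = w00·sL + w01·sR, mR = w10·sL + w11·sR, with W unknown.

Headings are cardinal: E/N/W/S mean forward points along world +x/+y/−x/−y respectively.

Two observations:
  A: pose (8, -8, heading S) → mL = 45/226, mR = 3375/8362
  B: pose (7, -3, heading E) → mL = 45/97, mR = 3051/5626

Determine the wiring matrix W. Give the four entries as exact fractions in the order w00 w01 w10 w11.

obs A: pose=(8,-8,S) → sL=45/226, sR=45/148, mL=45/226, mR=3375/8362
obs B: pose=(7,-3,E) → sL=45/97, sR=9/29, mL=45/97, mR=3051/5626
sensor matrix S = [[45/226, 45/148], [45/97, 9/29]]; det S = -3728835/47044612
solve [mL_A; mL_B] = S·[w00; w01] and [mR_A; mR_B] = S·[w10; w11]:
  w00 = 1, w01 = 0, w10 = 1/2, w11 = 1

1 0 1/2 1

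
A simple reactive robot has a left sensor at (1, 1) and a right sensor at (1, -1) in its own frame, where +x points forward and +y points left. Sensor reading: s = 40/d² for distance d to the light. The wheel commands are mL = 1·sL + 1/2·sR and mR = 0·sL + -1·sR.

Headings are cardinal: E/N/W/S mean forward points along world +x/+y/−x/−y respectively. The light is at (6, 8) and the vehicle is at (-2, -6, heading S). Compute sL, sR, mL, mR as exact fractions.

20/137 20/153 4430/20961 -20/153

left sensor world pos  = (-1, -7); dL² = 274
right sensor world pos = (-3, -7); dR² = 306
sL = 40/274 = 20/137
sR = 40/306 = 20/153
mL = 1·sL + 1/2·sR = 4430/20961
mR = 0·sL + -1·sR = -20/153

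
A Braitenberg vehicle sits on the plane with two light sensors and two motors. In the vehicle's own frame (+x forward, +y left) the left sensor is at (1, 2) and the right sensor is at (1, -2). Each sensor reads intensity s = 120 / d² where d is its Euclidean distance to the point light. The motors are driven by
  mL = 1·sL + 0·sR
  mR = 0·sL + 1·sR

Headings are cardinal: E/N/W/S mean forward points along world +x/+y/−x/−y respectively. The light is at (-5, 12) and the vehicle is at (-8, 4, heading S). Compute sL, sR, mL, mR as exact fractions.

60/41 60/53 60/41 60/53

left sensor world pos  = (-6, 3); dL² = 82
right sensor world pos = (-10, 3); dR² = 106
sL = 120/82 = 60/41
sR = 120/106 = 60/53
mL = 1·sL + 0·sR = 60/41
mR = 0·sL + 1·sR = 60/53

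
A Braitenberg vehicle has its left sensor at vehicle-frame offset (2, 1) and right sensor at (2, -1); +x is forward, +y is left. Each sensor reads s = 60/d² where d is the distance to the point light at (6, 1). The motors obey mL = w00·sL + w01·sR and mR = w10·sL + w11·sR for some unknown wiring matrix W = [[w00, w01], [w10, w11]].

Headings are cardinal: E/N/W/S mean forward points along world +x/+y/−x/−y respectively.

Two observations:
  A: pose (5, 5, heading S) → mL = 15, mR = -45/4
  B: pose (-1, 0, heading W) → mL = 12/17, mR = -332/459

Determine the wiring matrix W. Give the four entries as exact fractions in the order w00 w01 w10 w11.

1 0 -1/2 -1/2

obs A: pose=(5,5,S) → sL=15, sR=15/2, mL=15, mR=-45/4
obs B: pose=(-1,0,W) → sL=12/17, sR=20/27, mL=12/17, mR=-332/459
sensor matrix S = [[15, 15/2], [12/17, 20/27]]; det S = 890/153
solve [mL_A; mL_B] = S·[w00; w01] and [mR_A; mR_B] = S·[w10; w11]:
  w00 = 1, w01 = 0, w10 = -1/2, w11 = -1/2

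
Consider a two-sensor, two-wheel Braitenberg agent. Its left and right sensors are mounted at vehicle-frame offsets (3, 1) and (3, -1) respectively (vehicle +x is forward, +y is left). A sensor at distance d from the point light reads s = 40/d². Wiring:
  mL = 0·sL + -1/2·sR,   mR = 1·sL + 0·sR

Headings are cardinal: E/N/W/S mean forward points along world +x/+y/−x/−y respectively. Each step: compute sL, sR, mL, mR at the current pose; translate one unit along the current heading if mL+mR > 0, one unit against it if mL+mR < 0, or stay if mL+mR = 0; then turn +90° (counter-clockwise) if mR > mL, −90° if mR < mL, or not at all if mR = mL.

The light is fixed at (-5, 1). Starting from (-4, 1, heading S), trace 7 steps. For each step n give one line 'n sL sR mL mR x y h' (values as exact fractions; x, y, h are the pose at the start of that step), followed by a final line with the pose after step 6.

0 40/13 40/9 -20/9 40/13 -4 1 S
1 5/2 2 -1 5/2 -4 0 E
2 8 40/13 -20/13 8 -3 0 N
3 20 20 -10 20 -3 1 W
4 40/13 40/9 -20/9 40/13 -4 1 S
5 5/2 2 -1 5/2 -4 0 E
6 8 40/13 -20/13 8 -3 0 N
final -3 1 W

n=0: pose=(-4,1,S); sL=40/13, sR=40/9; mL=-20/9, mR=40/13; mL+mR=100/117 → advance +1; mR−mL=620/117 → turn +1·90°
n=1: pose=(-4,0,E); sL=5/2, sR=2; mL=-1, mR=5/2; mL+mR=3/2 → advance +1; mR−mL=7/2 → turn +1·90°
n=2: pose=(-3,0,N); sL=8, sR=40/13; mL=-20/13, mR=8; mL+mR=84/13 → advance +1; mR−mL=124/13 → turn +1·90°
n=3: pose=(-3,1,W); sL=20, sR=20; mL=-10, mR=20; mL+mR=10 → advance +1; mR−mL=30 → turn +1·90°
n=4: pose=(-4,1,S); sL=40/13, sR=40/9; mL=-20/9, mR=40/13; mL+mR=100/117 → advance +1; mR−mL=620/117 → turn +1·90°
n=5: pose=(-4,0,E); sL=5/2, sR=2; mL=-1, mR=5/2; mL+mR=3/2 → advance +1; mR−mL=7/2 → turn +1·90°
n=6: pose=(-3,0,N); sL=8, sR=40/13; mL=-20/13, mR=8; mL+mR=84/13 → advance +1; mR−mL=124/13 → turn +1·90°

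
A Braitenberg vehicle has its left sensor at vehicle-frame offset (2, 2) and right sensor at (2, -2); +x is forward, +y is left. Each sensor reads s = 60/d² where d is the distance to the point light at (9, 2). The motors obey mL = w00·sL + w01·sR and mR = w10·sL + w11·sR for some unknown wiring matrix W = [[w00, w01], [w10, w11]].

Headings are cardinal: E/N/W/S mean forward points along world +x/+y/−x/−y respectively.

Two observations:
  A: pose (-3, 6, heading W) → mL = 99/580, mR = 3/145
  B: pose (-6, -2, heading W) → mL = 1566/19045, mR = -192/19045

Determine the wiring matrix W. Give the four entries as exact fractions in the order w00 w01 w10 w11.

obs A: pose=(-3,6,W) → sL=3/10, sR=15/58, mL=99/580, mR=3/145
obs B: pose=(-6,-2,W) → sL=12/65, sR=60/293, mL=1566/19045, mR=-192/19045
sensor matrix S = [[3/10, 15/58], [12/65, 60/293]]; det S = 1512/110461
solve [mL_A; mL_B] = S·[w00; w01] and [mR_A; mR_B] = S·[w10; w11]:
  w00 = 1, w01 = -1/2, w10 = 1/2, w11 = -1/2

1 -1/2 1/2 -1/2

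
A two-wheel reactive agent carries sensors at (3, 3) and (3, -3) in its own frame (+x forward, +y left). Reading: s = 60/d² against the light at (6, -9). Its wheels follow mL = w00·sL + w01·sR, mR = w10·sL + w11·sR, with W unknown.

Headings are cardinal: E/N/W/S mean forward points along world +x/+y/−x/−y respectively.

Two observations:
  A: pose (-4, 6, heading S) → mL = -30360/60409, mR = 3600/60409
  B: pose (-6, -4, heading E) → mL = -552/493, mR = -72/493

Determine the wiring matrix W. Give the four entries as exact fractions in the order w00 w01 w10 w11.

-1 -1 1/2 -1/2

obs A: pose=(-4,6,S) → sL=60/193, sR=60/313, mL=-30360/60409, mR=3600/60409
obs B: pose=(-6,-4,E) → sL=12/29, sR=12/17, mL=-552/493, mR=-72/493
sensor matrix S = [[60/193, 60/313], [12/29, 12/17]]; det S = 4173120/29781637
solve [mL_A; mL_B] = S·[w00; w01] and [mR_A; mR_B] = S·[w10; w11]:
  w00 = -1, w01 = -1, w10 = 1/2, w11 = -1/2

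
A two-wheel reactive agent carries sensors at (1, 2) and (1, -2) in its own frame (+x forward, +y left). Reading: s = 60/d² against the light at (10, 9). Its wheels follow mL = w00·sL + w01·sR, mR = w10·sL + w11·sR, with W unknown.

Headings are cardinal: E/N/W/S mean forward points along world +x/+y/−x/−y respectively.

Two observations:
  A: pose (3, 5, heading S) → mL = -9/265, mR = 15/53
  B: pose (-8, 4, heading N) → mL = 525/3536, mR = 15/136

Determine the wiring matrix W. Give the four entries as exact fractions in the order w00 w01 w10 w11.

obs A: pose=(3,5,S) → sL=6/5, sR=30/53, mL=-9/265, mR=15/53
obs B: pose=(-8,4,N) → sL=15/104, sR=15/68, mL=525/3536, mR=15/136
sensor matrix S = [[6/5, 30/53], [15/104, 15/68]]; det S = 8577/46852
solve [mL_A; mL_B] = S·[w00; w01] and [mR_A; mR_B] = S·[w10; w11]:
  w00 = -1/2, w01 = 1, w10 = 0, w11 = 1/2

-1/2 1 0 1/2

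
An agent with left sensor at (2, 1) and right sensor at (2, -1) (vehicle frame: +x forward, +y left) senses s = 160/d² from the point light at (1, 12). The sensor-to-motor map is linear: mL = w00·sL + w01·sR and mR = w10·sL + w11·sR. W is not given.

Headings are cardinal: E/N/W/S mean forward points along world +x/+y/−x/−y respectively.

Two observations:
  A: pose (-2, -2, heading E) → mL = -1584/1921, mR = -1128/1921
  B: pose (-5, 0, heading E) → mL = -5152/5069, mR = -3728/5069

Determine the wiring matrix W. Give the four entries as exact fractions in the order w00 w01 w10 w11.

-1/2 -1/2 -1 1/2

obs A: pose=(-2,-2,E) → sL=16/17, sR=80/113, mL=-1584/1921, mR=-1128/1921
obs B: pose=(-5,0,E) → sL=160/137, sR=32/37, mL=-5152/5069, mR=-3728/5069
sensor matrix S = [[16/17, 80/113], [160/137, 32/37]]; det S = -124928/9737549
solve [mL_A; mL_B] = S·[w00; w01] and [mR_A; mR_B] = S·[w10; w11]:
  w00 = -1/2, w01 = -1/2, w10 = -1, w11 = 1/2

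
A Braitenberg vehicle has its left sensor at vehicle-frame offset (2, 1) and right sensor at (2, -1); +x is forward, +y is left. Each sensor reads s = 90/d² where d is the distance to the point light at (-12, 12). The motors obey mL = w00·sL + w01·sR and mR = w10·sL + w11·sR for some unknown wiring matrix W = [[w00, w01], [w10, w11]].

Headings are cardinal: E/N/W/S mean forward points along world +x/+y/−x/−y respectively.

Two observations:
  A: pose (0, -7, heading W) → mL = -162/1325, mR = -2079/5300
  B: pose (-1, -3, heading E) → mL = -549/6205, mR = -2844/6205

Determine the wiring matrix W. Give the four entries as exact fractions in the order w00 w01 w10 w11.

1/2 -1 -1 -1

obs A: pose=(0,-7,W) → sL=9/50, sR=45/212, mL=-162/1325, mR=-2079/5300
obs B: pose=(-1,-3,E) → sL=18/73, sR=18/85, mL=-549/6205, mR=-2844/6205
sensor matrix S = [[9/50, 45/212], [18/73, 18/85]]; det S = -233847/16443250
solve [mL_A; mL_B] = S·[w00; w01] and [mR_A; mR_B] = S·[w10; w11]:
  w00 = 1/2, w01 = -1, w10 = -1, w11 = -1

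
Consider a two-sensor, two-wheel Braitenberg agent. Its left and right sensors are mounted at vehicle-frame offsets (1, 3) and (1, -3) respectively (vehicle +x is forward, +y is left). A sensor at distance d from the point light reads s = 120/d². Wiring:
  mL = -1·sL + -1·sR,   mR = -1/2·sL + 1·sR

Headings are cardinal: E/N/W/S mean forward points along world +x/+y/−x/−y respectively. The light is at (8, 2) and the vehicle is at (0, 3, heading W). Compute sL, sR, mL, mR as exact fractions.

left sensor world pos  = (-1, 0); dL² = 85
right sensor world pos = (-1, 6); dR² = 97
sL = 120/85 = 24/17
sR = 120/97 = 120/97
mL = -1·sL + -1·sR = -4368/1649
mR = -1/2·sL + 1·sR = 876/1649

24/17 120/97 -4368/1649 876/1649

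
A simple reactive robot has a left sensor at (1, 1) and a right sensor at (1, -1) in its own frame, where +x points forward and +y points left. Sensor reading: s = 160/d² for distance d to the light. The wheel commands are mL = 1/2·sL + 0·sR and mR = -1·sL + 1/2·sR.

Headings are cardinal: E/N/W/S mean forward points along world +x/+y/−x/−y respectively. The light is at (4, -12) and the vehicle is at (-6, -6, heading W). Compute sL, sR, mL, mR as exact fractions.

left sensor world pos  = (-7, -7); dL² = 146
right sensor world pos = (-7, -5); dR² = 170
sL = 160/146 = 80/73
sR = 160/170 = 16/17
mL = 1/2·sL + 0·sR = 40/73
mR = -1·sL + 1/2·sR = -776/1241

80/73 16/17 40/73 -776/1241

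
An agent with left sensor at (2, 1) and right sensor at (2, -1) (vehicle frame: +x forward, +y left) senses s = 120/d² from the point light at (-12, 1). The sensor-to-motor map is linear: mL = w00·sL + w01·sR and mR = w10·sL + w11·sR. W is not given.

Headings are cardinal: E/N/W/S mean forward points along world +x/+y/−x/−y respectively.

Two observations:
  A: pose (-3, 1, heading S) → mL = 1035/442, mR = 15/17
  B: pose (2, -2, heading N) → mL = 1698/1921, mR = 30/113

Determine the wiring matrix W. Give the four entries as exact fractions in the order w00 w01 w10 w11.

obs A: pose=(-3,1,S) → sL=15/13, sR=30/17, mL=1035/442, mR=15/17
obs B: pose=(2,-2,N) → sL=12/17, sR=60/113, mL=1698/1921, mR=30/113
sensor matrix S = [[15/13, 30/17], [12/17, 60/113]]; det S = -268740/424541
solve [mL_A; mL_B] = S·[w00; w01] and [mR_A; mR_B] = S·[w10; w11]:
  w00 = 1/2, w01 = 1, w10 = 0, w11 = 1/2

1/2 1 0 1/2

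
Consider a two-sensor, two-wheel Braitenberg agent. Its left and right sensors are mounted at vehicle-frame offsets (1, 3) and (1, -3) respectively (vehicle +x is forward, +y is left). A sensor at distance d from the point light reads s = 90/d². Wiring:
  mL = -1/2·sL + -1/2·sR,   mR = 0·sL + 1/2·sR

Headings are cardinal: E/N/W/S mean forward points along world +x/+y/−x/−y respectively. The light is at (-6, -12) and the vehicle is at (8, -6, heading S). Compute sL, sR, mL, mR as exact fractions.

45/157 45/73 -5175/11461 45/146

left sensor world pos  = (11, -7); dL² = 314
right sensor world pos = (5, -7); dR² = 146
sL = 90/314 = 45/157
sR = 90/146 = 45/73
mL = -1/2·sL + -1/2·sR = -5175/11461
mR = 0·sL + 1/2·sR = 45/146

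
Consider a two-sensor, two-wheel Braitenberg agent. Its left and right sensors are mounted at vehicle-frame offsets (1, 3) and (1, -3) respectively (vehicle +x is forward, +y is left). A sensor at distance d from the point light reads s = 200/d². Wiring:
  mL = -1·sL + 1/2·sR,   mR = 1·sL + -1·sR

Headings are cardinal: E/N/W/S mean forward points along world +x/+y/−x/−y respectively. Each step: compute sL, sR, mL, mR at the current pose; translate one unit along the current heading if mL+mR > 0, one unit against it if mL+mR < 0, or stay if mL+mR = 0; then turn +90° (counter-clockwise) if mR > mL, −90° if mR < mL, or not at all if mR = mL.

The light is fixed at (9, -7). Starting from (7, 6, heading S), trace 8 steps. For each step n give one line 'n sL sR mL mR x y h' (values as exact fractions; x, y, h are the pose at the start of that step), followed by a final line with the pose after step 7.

0 40/29 200/169 -3860/4901 960/4901 7 6 S
1 20/29 100/61 230/1769 -1680/1769 7 7 E
2 200/169 40/41 -4820/6929 1440/6929 6 7 S
3 25/41 50/37 100/1517 -1125/1517 6 8 E
4 200/197 40/49 -5860/9653 1920/9653 5 8 S
5 20/37 100/89 70/3293 -1920/3293 5 9 E
6 200/229 200/289 -34900/66181 12000/66181 4 9 S
7 25/52 50/53 -25/2756 -1275/2756 4 10 E
final 3 10 S

n=0: pose=(7,6,S); sL=40/29, sR=200/169; mL=-3860/4901, mR=960/4901; mL+mR=-100/169 → advance -1; mR−mL=4820/4901 → turn +1·90°
n=1: pose=(7,7,E); sL=20/29, sR=100/61; mL=230/1769, mR=-1680/1769; mL+mR=-50/61 → advance -1; mR−mL=-1910/1769 → turn -1·90°
n=2: pose=(6,7,S); sL=200/169, sR=40/41; mL=-4820/6929, mR=1440/6929; mL+mR=-20/41 → advance -1; mR−mL=6260/6929 → turn +1·90°
n=3: pose=(6,8,E); sL=25/41, sR=50/37; mL=100/1517, mR=-1125/1517; mL+mR=-25/37 → advance -1; mR−mL=-1225/1517 → turn -1·90°
n=4: pose=(5,8,S); sL=200/197, sR=40/49; mL=-5860/9653, mR=1920/9653; mL+mR=-20/49 → advance -1; mR−mL=7780/9653 → turn +1·90°
n=5: pose=(5,9,E); sL=20/37, sR=100/89; mL=70/3293, mR=-1920/3293; mL+mR=-50/89 → advance -1; mR−mL=-1990/3293 → turn -1·90°
n=6: pose=(4,9,S); sL=200/229, sR=200/289; mL=-34900/66181, mR=12000/66181; mL+mR=-100/289 → advance -1; mR−mL=46900/66181 → turn +1·90°
n=7: pose=(4,10,E); sL=25/52, sR=50/53; mL=-25/2756, mR=-1275/2756; mL+mR=-25/53 → advance -1; mR−mL=-625/1378 → turn -1·90°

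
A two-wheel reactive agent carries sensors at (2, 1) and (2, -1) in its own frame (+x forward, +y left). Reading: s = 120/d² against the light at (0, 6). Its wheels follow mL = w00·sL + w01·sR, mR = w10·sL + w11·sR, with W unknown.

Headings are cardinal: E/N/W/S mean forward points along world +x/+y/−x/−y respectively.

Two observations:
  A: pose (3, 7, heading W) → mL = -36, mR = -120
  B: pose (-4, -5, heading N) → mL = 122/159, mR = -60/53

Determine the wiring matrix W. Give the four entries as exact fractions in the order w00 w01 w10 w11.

-1/2 1 -1 0

obs A: pose=(3,7,W) → sL=120, sR=24, mL=-36, mR=-120
obs B: pose=(-4,-5,N) → sL=60/53, sR=4/3, mL=122/159, mR=-60/53
sensor matrix S = [[120, 24], [60/53, 4/3]]; det S = 7040/53
solve [mL_A; mL_B] = S·[w00; w01] and [mR_A; mR_B] = S·[w10; w11]:
  w00 = -1/2, w01 = 1, w10 = -1, w11 = 0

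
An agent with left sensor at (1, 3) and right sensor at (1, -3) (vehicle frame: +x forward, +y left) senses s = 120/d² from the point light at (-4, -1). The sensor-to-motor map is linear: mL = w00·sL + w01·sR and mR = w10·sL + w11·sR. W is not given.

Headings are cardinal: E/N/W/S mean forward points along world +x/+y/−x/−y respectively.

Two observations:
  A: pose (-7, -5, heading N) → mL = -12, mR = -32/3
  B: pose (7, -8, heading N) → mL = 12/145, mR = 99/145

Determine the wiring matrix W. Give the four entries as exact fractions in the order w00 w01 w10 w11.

1/2 -1 1 -1

obs A: pose=(-7,-5,N) → sL=8/3, sR=40/3, mL=-12, mR=-32/3
obs B: pose=(7,-8,N) → sL=6/5, sR=15/29, mL=12/145, mR=99/145
sensor matrix S = [[8/3, 40/3], [6/5, 15/29]]; det S = -424/29
solve [mL_A; mL_B] = S·[w00; w01] and [mR_A; mR_B] = S·[w10; w11]:
  w00 = 1/2, w01 = -1, w10 = 1, w11 = -1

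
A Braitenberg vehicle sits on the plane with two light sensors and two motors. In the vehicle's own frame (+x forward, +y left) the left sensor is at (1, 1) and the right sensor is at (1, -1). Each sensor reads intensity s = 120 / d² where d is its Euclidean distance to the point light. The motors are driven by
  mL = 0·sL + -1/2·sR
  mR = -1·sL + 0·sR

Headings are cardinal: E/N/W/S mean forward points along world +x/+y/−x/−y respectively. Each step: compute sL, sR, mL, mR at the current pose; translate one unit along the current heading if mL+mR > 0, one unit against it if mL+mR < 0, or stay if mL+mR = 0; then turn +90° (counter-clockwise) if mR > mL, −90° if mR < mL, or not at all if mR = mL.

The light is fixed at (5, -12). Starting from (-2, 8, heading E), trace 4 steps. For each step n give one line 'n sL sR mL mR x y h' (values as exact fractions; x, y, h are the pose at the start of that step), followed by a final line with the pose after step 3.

n=0: pose=(-2,8,E); sL=40/159, sR=120/397; mL=-60/397, mR=-40/159; mL+mR=-25420/63123 → advance -1; mR−mL=-6340/63123 → turn -1·90°
n=1: pose=(-3,8,S); sL=12/41, sR=60/221; mL=-30/221, mR=-12/41; mL+mR=-3882/9061 → advance -1; mR−mL=-1422/9061 → turn -1·90°
n=2: pose=(-3,9,W); sL=120/481, sR=24/113; mL=-12/113, mR=-120/481; mL+mR=-19332/54353 → advance -1; mR−mL=-7788/54353 → turn -1·90°
n=3: pose=(-2,9,N); sL=30/137, sR=3/13; mL=-3/26, mR=-30/137; mL+mR=-1191/3562 → advance -1; mR−mL=-369/3562 → turn -1·90°

0 40/159 120/397 -60/397 -40/159 -2 8 E
1 12/41 60/221 -30/221 -12/41 -3 8 S
2 120/481 24/113 -12/113 -120/481 -3 9 W
3 30/137 3/13 -3/26 -30/137 -2 9 N
final -2 8 E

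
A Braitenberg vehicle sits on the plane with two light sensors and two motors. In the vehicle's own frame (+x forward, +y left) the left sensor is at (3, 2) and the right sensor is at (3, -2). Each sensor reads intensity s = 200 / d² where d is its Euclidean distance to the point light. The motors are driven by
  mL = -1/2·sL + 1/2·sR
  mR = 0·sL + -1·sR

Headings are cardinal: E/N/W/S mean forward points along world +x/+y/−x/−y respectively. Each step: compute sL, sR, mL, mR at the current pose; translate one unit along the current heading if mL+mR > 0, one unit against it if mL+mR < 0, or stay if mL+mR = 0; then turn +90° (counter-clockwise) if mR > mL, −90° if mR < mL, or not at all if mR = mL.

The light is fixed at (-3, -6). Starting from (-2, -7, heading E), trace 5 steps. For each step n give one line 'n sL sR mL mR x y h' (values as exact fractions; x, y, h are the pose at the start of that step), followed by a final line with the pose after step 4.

0 200/17 8 -32/17 -8 -2 -7 E
1 10 10 0 -10 -3 -7 S
2 200/13 200/13 0 -200/13 -3 -6 W
3 20 100/9 -40/9 -100/9 -2 -6 N
4 200/17 8 -32/17 -8 -2 -7 E
final -3 -7 S

n=0: pose=(-2,-7,E); sL=200/17, sR=8; mL=-32/17, mR=-8; mL+mR=-168/17 → advance -1; mR−mL=-104/17 → turn -1·90°
n=1: pose=(-3,-7,S); sL=10, sR=10; mL=0, mR=-10; mL+mR=-10 → advance -1; mR−mL=-10 → turn -1·90°
n=2: pose=(-3,-6,W); sL=200/13, sR=200/13; mL=0, mR=-200/13; mL+mR=-200/13 → advance -1; mR−mL=-200/13 → turn -1·90°
n=3: pose=(-2,-6,N); sL=20, sR=100/9; mL=-40/9, mR=-100/9; mL+mR=-140/9 → advance -1; mR−mL=-20/3 → turn -1·90°
n=4: pose=(-2,-7,E); sL=200/17, sR=8; mL=-32/17, mR=-8; mL+mR=-168/17 → advance -1; mR−mL=-104/17 → turn -1·90°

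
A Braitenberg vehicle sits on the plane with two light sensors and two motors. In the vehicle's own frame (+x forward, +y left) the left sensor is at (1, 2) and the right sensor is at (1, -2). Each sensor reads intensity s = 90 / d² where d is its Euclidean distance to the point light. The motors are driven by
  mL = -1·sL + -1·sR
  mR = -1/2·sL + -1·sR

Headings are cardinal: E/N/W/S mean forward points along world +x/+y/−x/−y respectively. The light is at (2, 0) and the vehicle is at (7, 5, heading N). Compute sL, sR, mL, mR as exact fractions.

2 18/17 -52/17 -35/17

left sensor world pos  = (5, 6); dL² = 45
right sensor world pos = (9, 6); dR² = 85
sL = 90/45 = 2
sR = 90/85 = 18/17
mL = -1·sL + -1·sR = -52/17
mR = -1/2·sL + -1·sR = -35/17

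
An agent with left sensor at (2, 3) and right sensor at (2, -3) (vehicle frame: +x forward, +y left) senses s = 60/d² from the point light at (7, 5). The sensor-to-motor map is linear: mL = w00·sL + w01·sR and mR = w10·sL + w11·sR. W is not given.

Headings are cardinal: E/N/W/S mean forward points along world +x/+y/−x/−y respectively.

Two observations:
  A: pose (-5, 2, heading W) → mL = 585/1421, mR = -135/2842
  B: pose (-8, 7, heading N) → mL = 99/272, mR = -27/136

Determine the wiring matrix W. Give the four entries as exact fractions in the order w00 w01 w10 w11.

obs A: pose=(-5,2,W) → sL=15/58, sR=15/49, mL=585/1421, mR=-135/2842
obs B: pose=(-8,7,N) → sL=3/17, sR=3/8, mL=99/272, mR=-27/136
sensor matrix S = [[15/58, 15/49], [3/17, 3/8]]; det S = 16605/386512
solve [mL_A; mL_B] = S·[w00; w01] and [mR_A; mR_B] = S·[w10; w11]:
  w00 = 1, w01 = 1/2, w10 = 1, w11 = -1

1 1/2 1 -1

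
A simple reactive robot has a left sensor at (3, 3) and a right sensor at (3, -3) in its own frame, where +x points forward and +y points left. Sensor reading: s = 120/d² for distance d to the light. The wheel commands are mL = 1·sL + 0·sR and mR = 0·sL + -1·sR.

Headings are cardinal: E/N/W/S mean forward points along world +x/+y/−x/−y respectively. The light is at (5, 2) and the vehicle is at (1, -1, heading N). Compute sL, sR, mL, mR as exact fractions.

left sensor world pos  = (-2, 2); dL² = 49
right sensor world pos = (4, 2); dR² = 1
sL = 120/49 = 120/49
sR = 120/1 = 120
mL = 1·sL + 0·sR = 120/49
mR = 0·sL + -1·sR = -120

120/49 120 120/49 -120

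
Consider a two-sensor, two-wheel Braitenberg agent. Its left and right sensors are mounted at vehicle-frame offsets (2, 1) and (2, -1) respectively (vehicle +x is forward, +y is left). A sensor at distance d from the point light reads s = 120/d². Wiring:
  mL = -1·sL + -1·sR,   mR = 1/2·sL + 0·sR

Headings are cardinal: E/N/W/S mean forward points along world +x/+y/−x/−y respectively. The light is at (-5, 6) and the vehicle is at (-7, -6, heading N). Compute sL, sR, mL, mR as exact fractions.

left sensor world pos  = (-8, -4); dL² = 109
right sensor world pos = (-6, -4); dR² = 101
sL = 120/109 = 120/109
sR = 120/101 = 120/101
mL = -1·sL + -1·sR = -25200/11009
mR = 1/2·sL + 0·sR = 60/109

120/109 120/101 -25200/11009 60/109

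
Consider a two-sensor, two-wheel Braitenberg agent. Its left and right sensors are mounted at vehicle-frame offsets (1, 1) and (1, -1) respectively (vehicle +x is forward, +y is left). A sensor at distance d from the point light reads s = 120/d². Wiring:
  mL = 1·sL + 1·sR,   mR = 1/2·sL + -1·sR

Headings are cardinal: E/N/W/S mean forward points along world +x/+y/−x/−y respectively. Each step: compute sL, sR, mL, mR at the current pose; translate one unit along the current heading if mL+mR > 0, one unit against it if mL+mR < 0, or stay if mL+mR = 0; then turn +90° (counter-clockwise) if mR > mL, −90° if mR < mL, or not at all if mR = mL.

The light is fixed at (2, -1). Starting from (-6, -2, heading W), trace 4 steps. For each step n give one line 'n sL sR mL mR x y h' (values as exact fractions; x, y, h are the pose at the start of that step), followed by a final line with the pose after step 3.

0 24/17 40/27 1328/459 -356/459 -6 -2 W
1 6/5 15/8 123/40 -51/40 -7 -2 N
2 24/13 24/13 48/13 -12/13 -7 -1 E
3 12/5 60/41 792/205 -54/205 -6 -1 S
final -6 -2 W

n=0: pose=(-6,-2,W); sL=24/17, sR=40/27; mL=1328/459, mR=-356/459; mL+mR=36/17 → advance +1; mR−mL=-1684/459 → turn -1·90°
n=1: pose=(-7,-2,N); sL=6/5, sR=15/8; mL=123/40, mR=-51/40; mL+mR=9/5 → advance +1; mR−mL=-87/20 → turn -1·90°
n=2: pose=(-7,-1,E); sL=24/13, sR=24/13; mL=48/13, mR=-12/13; mL+mR=36/13 → advance +1; mR−mL=-60/13 → turn -1·90°
n=3: pose=(-6,-1,S); sL=12/5, sR=60/41; mL=792/205, mR=-54/205; mL+mR=18/5 → advance +1; mR−mL=-846/205 → turn -1·90°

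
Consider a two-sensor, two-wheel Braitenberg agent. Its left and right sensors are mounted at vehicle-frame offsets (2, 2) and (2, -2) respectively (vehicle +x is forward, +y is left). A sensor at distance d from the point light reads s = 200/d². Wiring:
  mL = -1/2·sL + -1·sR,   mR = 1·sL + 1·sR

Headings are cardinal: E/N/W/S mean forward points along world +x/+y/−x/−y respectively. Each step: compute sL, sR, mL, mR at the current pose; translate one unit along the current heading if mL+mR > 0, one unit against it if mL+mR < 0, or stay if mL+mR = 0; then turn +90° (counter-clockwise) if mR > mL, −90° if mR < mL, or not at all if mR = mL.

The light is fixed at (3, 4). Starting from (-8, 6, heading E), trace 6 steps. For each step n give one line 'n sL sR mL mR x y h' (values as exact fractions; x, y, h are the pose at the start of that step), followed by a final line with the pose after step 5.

n=0: pose=(-8,6,E); sL=200/97, sR=200/81; mL=-27500/7857, mR=35600/7857; mL+mR=100/97 → advance +1; mR−mL=63100/7857 → turn +1·90°
n=1: pose=(-7,6,N); sL=5/4, sR=5/2; mL=-25/8, mR=15/4; mL+mR=5/8 → advance +1; mR−mL=55/8 → turn +1·90°
n=2: pose=(-7,7,W); sL=40/29, sR=200/169; mL=-9180/4901, mR=12560/4901; mL+mR=20/29 → advance +1; mR−mL=21740/4901 → turn +1·90°
n=3: pose=(-8,7,S); sL=100/41, sR=20/17; mL=-1670/697, mR=2520/697; mL+mR=50/41 → advance +1; mR−mL=4190/697 → turn +1·90°
n=4: pose=(-8,6,E); sL=200/97, sR=200/81; mL=-27500/7857, mR=35600/7857; mL+mR=100/97 → advance +1; mR−mL=63100/7857 → turn +1·90°
n=5: pose=(-7,6,N); sL=5/4, sR=5/2; mL=-25/8, mR=15/4; mL+mR=5/8 → advance +1; mR−mL=55/8 → turn +1·90°

0 200/97 200/81 -27500/7857 35600/7857 -8 6 E
1 5/4 5/2 -25/8 15/4 -7 6 N
2 40/29 200/169 -9180/4901 12560/4901 -7 7 W
3 100/41 20/17 -1670/697 2520/697 -8 7 S
4 200/97 200/81 -27500/7857 35600/7857 -8 6 E
5 5/4 5/2 -25/8 15/4 -7 6 N
final -7 7 W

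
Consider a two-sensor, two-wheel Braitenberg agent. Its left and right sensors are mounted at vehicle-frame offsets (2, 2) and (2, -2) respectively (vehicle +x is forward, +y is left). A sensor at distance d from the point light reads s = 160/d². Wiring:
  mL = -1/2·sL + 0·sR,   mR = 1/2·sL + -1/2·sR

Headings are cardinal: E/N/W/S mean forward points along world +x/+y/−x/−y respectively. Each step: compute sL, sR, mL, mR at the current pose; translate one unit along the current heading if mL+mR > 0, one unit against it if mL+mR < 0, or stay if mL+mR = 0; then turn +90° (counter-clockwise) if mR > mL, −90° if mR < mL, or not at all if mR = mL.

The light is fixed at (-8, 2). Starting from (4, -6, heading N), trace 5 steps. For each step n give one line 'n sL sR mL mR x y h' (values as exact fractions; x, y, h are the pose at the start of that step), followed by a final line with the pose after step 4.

n=0: pose=(4,-6,N); sL=20/17, sR=20/29; mL=-10/17, mR=120/493; mL+mR=-10/29 → advance -1; mR−mL=410/493 → turn +1·90°
n=1: pose=(4,-7,W); sL=160/221, sR=160/149; mL=-80/221, mR=-5760/32929; mL+mR=-80/149 → advance -1; mR−mL=6160/32929 → turn +1·90°
n=2: pose=(5,-7,S); sL=80/173, sR=80/121; mL=-40/173, mR=-2080/20933; mL+mR=-40/121 → advance -1; mR−mL=2760/20933 → turn +1·90°
n=3: pose=(5,-6,E); sL=160/261, sR=32/65; mL=-80/261, mR=1024/16965; mL+mR=-16/65 → advance -1; mR−mL=6224/16965 → turn +1·90°
n=4: pose=(4,-6,N); sL=20/17, sR=20/29; mL=-10/17, mR=120/493; mL+mR=-10/29 → advance -1; mR−mL=410/493 → turn +1·90°

0 20/17 20/29 -10/17 120/493 4 -6 N
1 160/221 160/149 -80/221 -5760/32929 4 -7 W
2 80/173 80/121 -40/173 -2080/20933 5 -7 S
3 160/261 32/65 -80/261 1024/16965 5 -6 E
4 20/17 20/29 -10/17 120/493 4 -6 N
final 4 -7 W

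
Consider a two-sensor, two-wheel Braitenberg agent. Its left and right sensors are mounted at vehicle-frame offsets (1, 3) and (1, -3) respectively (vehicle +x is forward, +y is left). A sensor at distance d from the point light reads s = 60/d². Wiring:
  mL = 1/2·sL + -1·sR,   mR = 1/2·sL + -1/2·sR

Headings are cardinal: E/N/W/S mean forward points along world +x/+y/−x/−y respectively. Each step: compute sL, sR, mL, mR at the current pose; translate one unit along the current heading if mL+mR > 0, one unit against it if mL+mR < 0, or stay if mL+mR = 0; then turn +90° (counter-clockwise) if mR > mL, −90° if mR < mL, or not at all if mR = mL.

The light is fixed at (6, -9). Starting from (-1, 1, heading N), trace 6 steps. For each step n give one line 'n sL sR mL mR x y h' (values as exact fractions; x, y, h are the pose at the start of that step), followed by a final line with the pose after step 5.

n=0: pose=(-1,1,N); sL=60/221, sR=60/137; mL=-9150/30277, mR=-2520/30277; mL+mR=-11670/30277 → advance -1; mR−mL=30/137 → turn +1·90°
n=1: pose=(-1,0,W); sL=3/5, sR=15/52; mL=3/260, mR=81/520; mL+mR=87/520 → advance +1; mR−mL=15/104 → turn +1·90°
n=2: pose=(-2,0,S); sL=60/89, sR=12/37; mL=42/3293, mR=576/3293; mL+mR=618/3293 → advance +1; mR−mL=6/37 → turn +1·90°
n=3: pose=(-2,-1,E); sL=6/17, sR=30/37; mL=-399/629, mR=-144/629; mL+mR=-543/629 → advance -1; mR−mL=15/37 → turn +1·90°
n=4: pose=(-3,-1,N); sL=4/15, sR=20/39; mL=-74/195, mR=-8/65; mL+mR=-98/195 → advance -1; mR−mL=10/39 → turn +1·90°
n=5: pose=(-3,-2,W); sL=15/29, sR=3/10; mL=-6/145, mR=63/580; mL+mR=39/580 → advance +1; mR−mL=3/20 → turn +1·90°

0 60/221 60/137 -9150/30277 -2520/30277 -1 1 N
1 3/5 15/52 3/260 81/520 -1 0 W
2 60/89 12/37 42/3293 576/3293 -2 0 S
3 6/17 30/37 -399/629 -144/629 -2 -1 E
4 4/15 20/39 -74/195 -8/65 -3 -1 N
5 15/29 3/10 -6/145 63/580 -3 -2 W
final -4 -2 S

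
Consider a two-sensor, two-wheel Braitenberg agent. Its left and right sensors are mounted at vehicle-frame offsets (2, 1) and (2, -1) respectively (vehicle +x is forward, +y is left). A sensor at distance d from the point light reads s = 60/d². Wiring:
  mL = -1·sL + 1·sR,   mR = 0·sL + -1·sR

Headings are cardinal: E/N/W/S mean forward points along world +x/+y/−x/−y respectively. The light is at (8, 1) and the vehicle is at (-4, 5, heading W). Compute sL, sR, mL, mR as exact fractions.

left sensor world pos  = (-6, 4); dL² = 205
right sensor world pos = (-6, 6); dR² = 221
sL = 60/205 = 12/41
sR = 60/221 = 60/221
mL = -1·sL + 1·sR = -192/9061
mR = 0·sL + -1·sR = -60/221

12/41 60/221 -192/9061 -60/221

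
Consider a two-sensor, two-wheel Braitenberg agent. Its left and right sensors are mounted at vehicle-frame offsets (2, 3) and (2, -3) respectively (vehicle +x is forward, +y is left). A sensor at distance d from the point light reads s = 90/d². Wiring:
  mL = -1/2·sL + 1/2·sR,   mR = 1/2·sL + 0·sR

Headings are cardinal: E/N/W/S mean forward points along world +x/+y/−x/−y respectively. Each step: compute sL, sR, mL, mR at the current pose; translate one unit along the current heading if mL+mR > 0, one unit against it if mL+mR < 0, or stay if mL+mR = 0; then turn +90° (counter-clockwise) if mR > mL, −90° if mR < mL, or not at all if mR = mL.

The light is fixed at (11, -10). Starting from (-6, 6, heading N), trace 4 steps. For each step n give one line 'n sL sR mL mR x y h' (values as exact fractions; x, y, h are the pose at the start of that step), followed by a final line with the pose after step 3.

n=0: pose=(-6,6,N); sL=45/362, sR=9/52; mL=459/18824, mR=45/724; mL+mR=9/104 → advance +1; mR−mL=711/18824 → turn +1·90°
n=1: pose=(-6,7,W); sL=90/557, sR=90/761; mL=-9180/423877, mR=45/557; mL+mR=45/761 → advance +1; mR−mL=43425/423877 → turn +1·90°
n=2: pose=(-7,7,S); sL=1/5, sR=5/37; mL=-6/185, mR=1/10; mL+mR=5/74 → advance +1; mR−mL=49/370 → turn +1·90°
n=3: pose=(-7,6,E); sL=90/617, sR=18/85; mL=1728/52445, mR=45/617; mL+mR=9/85 → advance +1; mR−mL=2097/52445 → turn +1·90°

0 45/362 9/52 459/18824 45/724 -6 6 N
1 90/557 90/761 -9180/423877 45/557 -6 7 W
2 1/5 5/37 -6/185 1/10 -7 7 S
3 90/617 18/85 1728/52445 45/617 -7 6 E
final -6 6 N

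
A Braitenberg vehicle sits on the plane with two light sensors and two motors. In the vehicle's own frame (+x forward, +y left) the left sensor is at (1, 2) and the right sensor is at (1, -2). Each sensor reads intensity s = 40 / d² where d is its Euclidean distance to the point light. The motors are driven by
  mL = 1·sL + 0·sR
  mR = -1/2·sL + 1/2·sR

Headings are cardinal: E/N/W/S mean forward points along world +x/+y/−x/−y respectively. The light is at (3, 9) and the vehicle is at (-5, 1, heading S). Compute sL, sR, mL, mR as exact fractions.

left sensor world pos  = (-3, 0); dL² = 117
right sensor world pos = (-7, 0); dR² = 181
sL = 40/117 = 40/117
sR = 40/181 = 40/181
mL = 1·sL + 0·sR = 40/117
mR = -1/2·sL + 1/2·sR = -1280/21177

40/117 40/181 40/117 -1280/21177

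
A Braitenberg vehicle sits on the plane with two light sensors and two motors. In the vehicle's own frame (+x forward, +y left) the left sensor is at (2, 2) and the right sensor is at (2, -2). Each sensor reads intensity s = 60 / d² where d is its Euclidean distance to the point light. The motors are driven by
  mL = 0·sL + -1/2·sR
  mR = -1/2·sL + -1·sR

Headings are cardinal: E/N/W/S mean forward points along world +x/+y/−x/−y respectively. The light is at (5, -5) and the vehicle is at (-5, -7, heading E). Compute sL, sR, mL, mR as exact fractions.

left sensor world pos  = (-3, -5); dL² = 64
right sensor world pos = (-3, -9); dR² = 80
sL = 60/64 = 15/16
sR = 60/80 = 3/4
mL = 0·sL + -1/2·sR = -3/8
mR = -1/2·sL + -1·sR = -39/32

15/16 3/4 -3/8 -39/32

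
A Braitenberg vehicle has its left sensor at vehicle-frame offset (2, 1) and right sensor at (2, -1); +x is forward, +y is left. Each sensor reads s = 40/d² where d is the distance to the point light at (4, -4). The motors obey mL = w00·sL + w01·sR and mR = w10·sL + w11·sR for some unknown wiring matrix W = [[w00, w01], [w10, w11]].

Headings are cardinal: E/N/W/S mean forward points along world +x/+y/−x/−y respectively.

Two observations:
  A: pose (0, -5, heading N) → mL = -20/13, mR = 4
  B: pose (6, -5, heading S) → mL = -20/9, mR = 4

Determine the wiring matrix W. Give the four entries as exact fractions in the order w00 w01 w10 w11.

-1 0 0 1

obs A: pose=(0,-5,N) → sL=20/13, sR=4, mL=-20/13, mR=4
obs B: pose=(6,-5,S) → sL=20/9, sR=4, mL=-20/9, mR=4
sensor matrix S = [[20/13, 4], [20/9, 4]]; det S = -320/117
solve [mL_A; mL_B] = S·[w00; w01] and [mR_A; mR_B] = S·[w10; w11]:
  w00 = -1, w01 = 0, w10 = 0, w11 = 1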